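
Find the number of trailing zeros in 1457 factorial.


floor(1457/5) = 291
floor(1457/25) = 58
floor(1457/125) = 11
floor(1457/625) = 2
Total = 362

362 trailing zeros


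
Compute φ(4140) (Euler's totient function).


4140 = 2^2 × 3^2 × 5 × 23
Prime factors: 2, 3, 5, 23
φ(4140) = 4140 × (1-1/2) × (1-1/3) × (1-1/5) × (1-1/23)
= 4140 × 1/2 × 2/3 × 4/5 × 22/23 = 1056

φ(4140) = 1056


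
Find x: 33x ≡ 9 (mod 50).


GCD(33, 50) = 1, unique solution
a^(-1) mod 50 = 47
x = 47 * 9 mod 50 = 23

x ≡ 23 (mod 50)


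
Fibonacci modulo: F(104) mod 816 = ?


F(k) mod 816 for k=1..104:
1, 1, 2, 3, 5, 8, 13, 21, 34, 55, 89, 144, 233, 377, 610, 171, 781, 136, 101, 237, 338, 575, 97, 672, 769, 625, 578, 387, 149, 536, 685, 405, 274, 679, 137, 0, 137, 137, 274, 411, 685, 280, 149, 429, 578, 191, 769, 144, 97, 241, 338, 579, 101, 680, 781, 645, 610, 439, 233, 672, 89, 761, 34, 795, 13, 808, 5, 813, 2, 815, 1, 0, 1, 1, 2, 3, 5, 8, 13, 21, 34, 55, 89, 144, 233, 377, 610, 171, 781, 136, 101, 237, 338, 575, 97, 672, 769, 625, 578, 387, 149, 536, 685, 405
F(104) mod 816 = 405


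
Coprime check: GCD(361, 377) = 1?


Euclidean algorithm:
377 = 1 * 361 + 16
361 = 22 * 16 + 9
16 = 1 * 9 + 7
9 = 1 * 7 + 2
7 = 3 * 2 + 1
2 = 2 * 1 + 0
GCD(361, 377) = 1

Yes, coprime (GCD = 1)


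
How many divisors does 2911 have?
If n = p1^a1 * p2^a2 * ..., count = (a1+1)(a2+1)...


2911 = 41^1 × 71^1
d(2911) = (1+1) × (1+1) = 4

4 divisors


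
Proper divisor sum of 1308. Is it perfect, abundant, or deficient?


Proper divisors: 1, 2, 3, 4, 6, 12, 109, 218, 327, 436, 654
Sum = 1 + 2 + 3 + 4 + 6 + 12 + 109 + 218 + 327 + 436 + 654 = 1772
1772 > 1308 → abundant

s(1308) = 1772 (abundant)


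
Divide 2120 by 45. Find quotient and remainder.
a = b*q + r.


2120 = 45 * 47 + 5
Check: 2115 + 5 = 2120

q = 47, r = 5


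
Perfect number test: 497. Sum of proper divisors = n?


Proper divisors of 497: 1, 7, 71
Sum = 1 + 7 + 71 = 79

No, 497 is not perfect (79 ≠ 497)


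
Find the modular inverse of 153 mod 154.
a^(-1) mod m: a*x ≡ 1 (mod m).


Use the extended Euclidean algorithm on (154, 153); each row r = 154*s + 153*t:
r=154, s=1, t=0
r=153, s=0, t=1
q=1: r=1, s=1, t=-1   [154*(1) + 153*(-1) = 1]
q=153: r=0, s=-153, t=154   [154*(-153) + 153*(154) = 0]
GCD = 1 with t = -1, so 153*(-1) ≡ 1 (mod 154)
Inverse = -1 mod 154 = 153
Check: 153 * 153 = 23409 ≡ 1 (mod 154)

153^(-1) ≡ 153 (mod 154)


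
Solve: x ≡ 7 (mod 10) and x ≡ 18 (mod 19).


M = 10*19 = 190
M1 = M/10 = 19, M2 = M/19 = 10
M1^(-1) mod 10 = 9, M2^(-1) mod 19 = 2
x = 7*19*9 + 18*10*2 = 1557
1557 mod 190 = 37
Check: 37 mod 10 = 7 ✓, 37 mod 19 = 18 ✓

x ≡ 37 (mod 190)


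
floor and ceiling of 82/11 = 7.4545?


82/11 = 7.4545
floor = 7
ceil = 8

floor = 7, ceil = 8


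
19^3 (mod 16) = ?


19^1 mod 16 = 3
19^2 mod 16 = 9
19^3 mod 16 = 11


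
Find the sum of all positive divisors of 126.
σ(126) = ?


Divisors of 126: 1, 2, 3, 6, 7, 9, 14, 18, 21, 42, 63, 126
Sum = 1 + 2 + 3 + 6 + 7 + 9 + 14 + 18 + 21 + 42 + 63 + 126 = 312

σ(126) = 312


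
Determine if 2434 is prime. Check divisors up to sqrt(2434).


2434 / 2 = 1217 (exact division)
2434 is NOT prime.

No, 2434 is not prime


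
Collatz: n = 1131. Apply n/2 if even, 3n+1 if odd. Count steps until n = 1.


1131 → 3394 → 1697 → 5092 → 2546 → 1273 → 3820 → 1910 → 955 → 2866 → 1433 → 4300 → 2150 → 1075 → 3226 → 1613 → 4840 → 2420 → 1210 → 605 → 1816 → 908 → 454 → 227 → 682 → 341 → 1024 → 512 → 256 → 128 → 64 → 32 → 16 → 8 → 4 → 2 → 1
Total steps = 36

36 steps


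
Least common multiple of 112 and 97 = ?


GCD(112, 97) = 1
LCM = 112*97/1 = 10864/1 = 10864

LCM = 10864


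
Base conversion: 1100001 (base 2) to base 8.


1100001 (base 2) = 97 (decimal)
97 (decimal) = 141 (base 8)


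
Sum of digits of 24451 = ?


2 + 4 + 4 + 5 + 1 = 16


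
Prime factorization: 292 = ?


292 / 2 = 146
146 / 2 = 73
73 / 73 = 1
292 = 2^2 × 73


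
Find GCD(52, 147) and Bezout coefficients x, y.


Tabular extended Euclidean (each row: r = 52*s + 147*t):
r=52, s=1, t=0
r=147, s=0, t=1
q=0: r=52, s=1, t=0   [52*(1) + 147*(0) = 52]
q=2: r=43, s=-2, t=1   [52*(-2) + 147*(1) = 43]
q=1: r=9, s=3, t=-1   [52*(3) + 147*(-1) = 9]
q=4: r=7, s=-14, t=5   [52*(-14) + 147*(5) = 7]
q=1: r=2, s=17, t=-6   [52*(17) + 147*(-6) = 2]
q=3: r=1, s=-65, t=23   [52*(-65) + 147*(23) = 1]
q=2: r=0, s=147, t=-52   [52*(147) + 147*(-52) = 0]
GCD = 1; from the row with r=1: x=-65, y=23
Check: 52*(-65) + 147*(23) = -3380 + 3381 = 1

GCD = 1, x = -65, y = 23


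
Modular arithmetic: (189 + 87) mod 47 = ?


189 + 87 = 276
276 mod 47 = 41


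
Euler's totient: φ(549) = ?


549 = 3^2 × 61
Prime factors: 3, 61
φ(549) = 549 × (1-1/3) × (1-1/61)
= 549 × 2/3 × 60/61 = 360

φ(549) = 360


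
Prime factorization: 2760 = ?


2760 / 2 = 1380
1380 / 2 = 690
690 / 2 = 345
345 / 3 = 115
115 / 5 = 23
23 / 23 = 1
2760 = 2^3 × 3 × 5 × 23


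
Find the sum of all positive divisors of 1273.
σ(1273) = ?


Divisors of 1273: 1, 19, 67, 1273
Sum = 1 + 19 + 67 + 1273 = 1360

σ(1273) = 1360


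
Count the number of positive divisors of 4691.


4691 = 4691^1
d(4691) = (1+1) = 2

2 divisors


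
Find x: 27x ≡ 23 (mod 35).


GCD(27, 35) = 1, unique solution
a^(-1) mod 35 = 13
x = 13 * 23 mod 35 = 19

x ≡ 19 (mod 35)


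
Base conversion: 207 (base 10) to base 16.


207 (base 10) = 207 (decimal)
207 (decimal) = CF (base 16)


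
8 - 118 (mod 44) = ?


8 - 118 = -110
-110 mod 44 = 22


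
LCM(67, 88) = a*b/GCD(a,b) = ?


GCD(67, 88) = 1
LCM = 67*88/1 = 5896/1 = 5896

LCM = 5896


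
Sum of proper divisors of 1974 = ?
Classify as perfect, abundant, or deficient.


Proper divisors: 1, 2, 3, 6, 7, 14, 21, 42, 47, 94, 141, 282, 329, 658, 987
Sum = 1 + 2 + 3 + 6 + 7 + 14 + 21 + 42 + 47 + 94 + 141 + 282 + 329 + 658 + 987 = 2634
2634 > 1974 → abundant

s(1974) = 2634 (abundant)


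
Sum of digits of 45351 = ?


4 + 5 + 3 + 5 + 1 = 18


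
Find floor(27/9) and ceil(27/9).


27/9 = 3.0000
floor = 3
ceil = 3

floor = 3, ceil = 3


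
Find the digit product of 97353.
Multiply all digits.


9 × 7 × 3 × 5 × 3 = 2835


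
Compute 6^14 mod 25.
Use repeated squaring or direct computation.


6^1 mod 25 = 6
6^2 mod 25 = 11
6^3 mod 25 = 16
6^4 mod 25 = 21
6^5 mod 25 = 1
6^6 mod 25 = 6
6^7 mod 25 = 11
6^8 mod 25 = 16
6^9 mod 25 = 21
6^10 mod 25 = 1
6^11 mod 25 = 6
6^12 mod 25 = 11
6^13 mod 25 = 16
6^14 mod 25 = 21


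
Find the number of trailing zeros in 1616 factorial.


floor(1616/5) = 323
floor(1616/25) = 64
floor(1616/125) = 12
floor(1616/625) = 2
Total = 401

401 trailing zeros


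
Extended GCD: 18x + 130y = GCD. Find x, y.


Tabular extended Euclidean (each row: r = 18*s + 130*t):
r=18, s=1, t=0
r=130, s=0, t=1
q=0: r=18, s=1, t=0   [18*(1) + 130*(0) = 18]
q=7: r=4, s=-7, t=1   [18*(-7) + 130*(1) = 4]
q=4: r=2, s=29, t=-4   [18*(29) + 130*(-4) = 2]
q=2: r=0, s=-65, t=9   [18*(-65) + 130*(9) = 0]
GCD = 2; from the row with r=2: x=29, y=-4
Check: 18*(29) + 130*(-4) = 522 - 520 = 2

GCD = 2, x = 29, y = -4


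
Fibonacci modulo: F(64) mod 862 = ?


F(k) mod 862 for k=1..64:
1, 1, 2, 3, 5, 8, 13, 21, 34, 55, 89, 144, 233, 377, 610, 125, 735, 860, 733, 731, 602, 471, 211, 682, 31, 713, 744, 595, 477, 210, 687, 35, 722, 757, 617, 512, 267, 779, 184, 101, 285, 386, 671, 195, 4, 199, 203, 402, 605, 145, 750, 33, 783, 816, 737, 691, 566, 395, 99, 494, 593, 225, 818, 181
F(64) mod 862 = 181


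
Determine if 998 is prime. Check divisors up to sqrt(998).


998 / 2 = 499 (exact division)
998 is NOT prime.

No, 998 is not prime


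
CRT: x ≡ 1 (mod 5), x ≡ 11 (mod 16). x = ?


M = 5*16 = 80
M1 = M/5 = 16, M2 = M/16 = 5
M1^(-1) mod 5 = 1, M2^(-1) mod 16 = 13
x = 1*16*1 + 11*5*13 = 731
731 mod 80 = 11
Check: 11 mod 5 = 1 ✓, 11 mod 16 = 11 ✓

x ≡ 11 (mod 80)


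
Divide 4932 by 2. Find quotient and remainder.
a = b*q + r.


4932 = 2 * 2466 + 0
Check: 4932 + 0 = 4932

q = 2466, r = 0


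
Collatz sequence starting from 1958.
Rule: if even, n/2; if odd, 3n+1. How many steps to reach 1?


1958 → 979 → 2938 → 1469 → 4408 → 2204 → 1102 → 551 → 1654 → 827 → 2482 → 1241 → 3724 → 1862 → 931 → 2794 → 1397 → 4192 → 2096 → 1048 → 524 → 262 → 131 → 394 → 197 → 592 → 296 → 148 → 74 → 37 → 112 → 56 → 28 → 14 → 7 → 22 → 11 → 34 → 17 → 52 → 26 → 13 → 40 → 20 → 10 → 5 → 16 → 8 → 4 → 2 → 1
Total steps = 50

50 steps


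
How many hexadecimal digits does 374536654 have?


374536654 in base 16 = 1652F9CE
Number of digits = 8

8 digits (base 16)


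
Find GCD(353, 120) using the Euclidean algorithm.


353 = 2 * 120 + 113
120 = 1 * 113 + 7
113 = 16 * 7 + 1
7 = 7 * 1 + 0
GCD = 1


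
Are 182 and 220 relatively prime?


Euclidean algorithm:
220 = 1 * 182 + 38
182 = 4 * 38 + 30
38 = 1 * 30 + 8
30 = 3 * 8 + 6
8 = 1 * 6 + 2
6 = 3 * 2 + 0
GCD(182, 220) = 2

No, not coprime (GCD = 2)


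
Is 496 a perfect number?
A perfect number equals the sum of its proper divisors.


Proper divisors of 496: 1, 2, 4, 8, 16, 31, 62, 124, 248
Sum = 1 + 2 + 4 + 8 + 16 + 31 + 62 + 124 + 248 = 496

Yes, 496 is perfect (496 = 496)


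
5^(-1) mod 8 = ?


Use the extended Euclidean algorithm on (8, 5); each row r = 8*s + 5*t:
r=8, s=1, t=0
r=5, s=0, t=1
q=1: r=3, s=1, t=-1   [8*(1) + 5*(-1) = 3]
q=1: r=2, s=-1, t=2   [8*(-1) + 5*(2) = 2]
q=1: r=1, s=2, t=-3   [8*(2) + 5*(-3) = 1]
q=2: r=0, s=-5, t=8   [8*(-5) + 5*(8) = 0]
GCD = 1 with t = -3, so 5*(-3) ≡ 1 (mod 8)
Inverse = -3 mod 8 = 5
Check: 5 * 5 = 25 ≡ 1 (mod 8)

5^(-1) ≡ 5 (mod 8)


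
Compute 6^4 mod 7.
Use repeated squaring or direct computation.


6^1 mod 7 = 6
6^2 mod 7 = 1
6^3 mod 7 = 6
6^4 mod 7 = 1


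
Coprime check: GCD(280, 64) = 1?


Euclidean algorithm:
280 = 4 * 64 + 24
64 = 2 * 24 + 16
24 = 1 * 16 + 8
16 = 2 * 8 + 0
GCD(280, 64) = 8

No, not coprime (GCD = 8)


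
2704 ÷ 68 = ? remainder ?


2704 = 68 * 39 + 52
Check: 2652 + 52 = 2704

q = 39, r = 52


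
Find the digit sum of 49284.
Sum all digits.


4 + 9 + 2 + 8 + 4 = 27


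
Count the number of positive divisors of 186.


186 = 2^1 × 3^1 × 31^1
d(186) = (1+1) × (1+1) × (1+1) = 8

8 divisors


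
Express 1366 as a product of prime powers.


1366 / 2 = 683
683 / 683 = 1
1366 = 2 × 683


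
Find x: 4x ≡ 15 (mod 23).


GCD(4, 23) = 1, unique solution
a^(-1) mod 23 = 6
x = 6 * 15 mod 23 = 21

x ≡ 21 (mod 23)


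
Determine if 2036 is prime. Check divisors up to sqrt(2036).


2036 / 2 = 1018 (exact division)
2036 is NOT prime.

No, 2036 is not prime


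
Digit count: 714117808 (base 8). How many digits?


714117808 in base 8 = 5244111260
Number of digits = 10

10 digits (base 8)


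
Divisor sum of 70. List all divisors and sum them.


Divisors of 70: 1, 2, 5, 7, 10, 14, 35, 70
Sum = 1 + 2 + 5 + 7 + 10 + 14 + 35 + 70 = 144

σ(70) = 144


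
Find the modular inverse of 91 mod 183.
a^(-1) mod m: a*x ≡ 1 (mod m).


Use the extended Euclidean algorithm on (183, 91); each row r = 183*s + 91*t:
r=183, s=1, t=0
r=91, s=0, t=1
q=2: r=1, s=1, t=-2   [183*(1) + 91*(-2) = 1]
q=91: r=0, s=-91, t=183   [183*(-91) + 91*(183) = 0]
GCD = 1 with t = -2, so 91*(-2) ≡ 1 (mod 183)
Inverse = -2 mod 183 = 181
Check: 91 * 181 = 16471 ≡ 1 (mod 183)

91^(-1) ≡ 181 (mod 183)


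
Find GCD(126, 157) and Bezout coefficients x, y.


Tabular extended Euclidean (each row: r = 126*s + 157*t):
r=126, s=1, t=0
r=157, s=0, t=1
q=0: r=126, s=1, t=0   [126*(1) + 157*(0) = 126]
q=1: r=31, s=-1, t=1   [126*(-1) + 157*(1) = 31]
q=4: r=2, s=5, t=-4   [126*(5) + 157*(-4) = 2]
q=15: r=1, s=-76, t=61   [126*(-76) + 157*(61) = 1]
q=2: r=0, s=157, t=-126   [126*(157) + 157*(-126) = 0]
GCD = 1; from the row with r=1: x=-76, y=61
Check: 126*(-76) + 157*(61) = -9576 + 9577 = 1

GCD = 1, x = -76, y = 61


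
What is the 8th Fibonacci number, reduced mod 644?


F(k) mod 644 for k=1..8:
1, 1, 2, 3, 5, 8, 13, 21
F(8) mod 644 = 21


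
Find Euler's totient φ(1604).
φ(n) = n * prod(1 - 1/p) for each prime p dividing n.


1604 = 2^2 × 401
Prime factors: 2, 401
φ(1604) = 1604 × (1-1/2) × (1-1/401)
= 1604 × 1/2 × 400/401 = 800

φ(1604) = 800


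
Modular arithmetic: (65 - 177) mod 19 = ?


65 - 177 = -112
-112 mod 19 = 2


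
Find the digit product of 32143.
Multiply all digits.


3 × 2 × 1 × 4 × 3 = 72


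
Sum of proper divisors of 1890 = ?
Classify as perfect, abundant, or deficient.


Proper divisors: 1, 2, 3, 5, 6, 7, 9, 10, 14, 15, 18, 21, 27, 30, 35, 42, 45, 54, 63, 70, 90, 105, 126, 135, 189, 210, 270, 315, 378, 630, 945
Sum = 1 + 2 + 3 + 5 + 6 + 7 + 9 + 10 + 14 + 15 + 18 + 21 + 27 + 30 + 35 + 42 + 45 + 54 + 63 + 70 + 90 + 105 + 126 + 135 + 189 + 210 + 270 + 315 + 378 + 630 + 945 = 3870
3870 > 1890 → abundant

s(1890) = 3870 (abundant)


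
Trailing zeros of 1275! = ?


floor(1275/5) = 255
floor(1275/25) = 51
floor(1275/125) = 10
floor(1275/625) = 2
Total = 318

318 trailing zeros


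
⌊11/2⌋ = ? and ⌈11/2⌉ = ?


11/2 = 5.5000
floor = 5
ceil = 6

floor = 5, ceil = 6


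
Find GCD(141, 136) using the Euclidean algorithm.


141 = 1 * 136 + 5
136 = 27 * 5 + 1
5 = 5 * 1 + 0
GCD = 1


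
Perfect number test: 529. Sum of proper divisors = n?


Proper divisors of 529: 1, 23
Sum = 1 + 23 = 24

No, 529 is not perfect (24 ≠ 529)


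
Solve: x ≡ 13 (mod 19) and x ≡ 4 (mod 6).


M = 19*6 = 114
M1 = M/19 = 6, M2 = M/6 = 19
M1^(-1) mod 19 = 16, M2^(-1) mod 6 = 1
x = 13*6*16 + 4*19*1 = 1324
1324 mod 114 = 70
Check: 70 mod 19 = 13 ✓, 70 mod 6 = 4 ✓

x ≡ 70 (mod 114)


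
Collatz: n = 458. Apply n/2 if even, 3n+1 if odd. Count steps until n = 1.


458 → 229 → 688 → 344 → 172 → 86 → 43 → 130 → 65 → 196 → 98 → 49 → 148 → 74 → 37 → 112 → 56 → 28 → 14 → 7 → 22 → 11 → 34 → 17 → 52 → 26 → 13 → 40 → 20 → 10 → 5 → 16 → 8 → 4 → 2 → 1
Total steps = 35

35 steps


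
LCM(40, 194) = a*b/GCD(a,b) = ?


GCD(40, 194) = 2
LCM = 40*194/2 = 7760/2 = 3880

LCM = 3880


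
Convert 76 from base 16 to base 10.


76 (base 16) = 118 (decimal)
118 (decimal) = 118 (base 10)


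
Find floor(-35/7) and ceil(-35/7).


-35/7 = -5.0000
floor = -5
ceil = -5

floor = -5, ceil = -5


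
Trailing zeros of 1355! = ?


floor(1355/5) = 271
floor(1355/25) = 54
floor(1355/125) = 10
floor(1355/625) = 2
Total = 337

337 trailing zeros


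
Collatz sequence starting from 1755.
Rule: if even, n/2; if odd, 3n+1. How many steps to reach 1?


1755 → 5266 → 2633 → 7900 → 3950 → 1975 → 5926 → 2963 → 8890 → 4445 → 13336 → 6668 → 3334 → 1667 → 5002 → 2501 → 7504 → 3752 → 1876 → 938 → 469 → 1408 → 704 → 352 → 176 → 88 → 44 → 22 → 11 → 34 → 17 → 52 → 26 → 13 → 40 → 20 → 10 → 5 → 16 → 8 → 4 → 2 → 1
Total steps = 42

42 steps


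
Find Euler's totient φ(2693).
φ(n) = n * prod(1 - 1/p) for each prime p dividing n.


2693 = 2693
Prime factors: 2693
φ(2693) = 2693 × (1-1/2693)
= 2693 × 2692/2693 = 2692

φ(2693) = 2692


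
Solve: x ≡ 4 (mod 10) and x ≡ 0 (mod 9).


M = 10*9 = 90
M1 = M/10 = 9, M2 = M/9 = 10
M1^(-1) mod 10 = 9, M2^(-1) mod 9 = 1
x = 4*9*9 + 0*10*1 = 324
324 mod 90 = 54
Check: 54 mod 10 = 4 ✓, 54 mod 9 = 0 ✓

x ≡ 54 (mod 90)


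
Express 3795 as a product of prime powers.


3795 / 3 = 1265
1265 / 5 = 253
253 / 11 = 23
23 / 23 = 1
3795 = 3 × 5 × 11 × 23


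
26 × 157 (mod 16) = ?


26 × 157 = 4082
4082 mod 16 = 2


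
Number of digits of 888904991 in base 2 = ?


888904991 in base 2 = 110100111110111001110100011111
Number of digits = 30

30 digits (base 2)


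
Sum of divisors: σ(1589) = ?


Divisors of 1589: 1, 7, 227, 1589
Sum = 1 + 7 + 227 + 1589 = 1824

σ(1589) = 1824


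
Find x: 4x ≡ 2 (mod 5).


GCD(4, 5) = 1, unique solution
a^(-1) mod 5 = 4
x = 4 * 2 mod 5 = 3

x ≡ 3 (mod 5)


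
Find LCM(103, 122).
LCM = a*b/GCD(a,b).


GCD(103, 122) = 1
LCM = 103*122/1 = 12566/1 = 12566

LCM = 12566


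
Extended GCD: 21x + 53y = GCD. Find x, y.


Tabular extended Euclidean (each row: r = 21*s + 53*t):
r=21, s=1, t=0
r=53, s=0, t=1
q=0: r=21, s=1, t=0   [21*(1) + 53*(0) = 21]
q=2: r=11, s=-2, t=1   [21*(-2) + 53*(1) = 11]
q=1: r=10, s=3, t=-1   [21*(3) + 53*(-1) = 10]
q=1: r=1, s=-5, t=2   [21*(-5) + 53*(2) = 1]
q=10: r=0, s=53, t=-21   [21*(53) + 53*(-21) = 0]
GCD = 1; from the row with r=1: x=-5, y=2
Check: 21*(-5) + 53*(2) = -105 + 106 = 1

GCD = 1, x = -5, y = 2


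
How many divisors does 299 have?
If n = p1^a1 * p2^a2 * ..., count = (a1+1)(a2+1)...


299 = 13^1 × 23^1
d(299) = (1+1) × (1+1) = 4

4 divisors


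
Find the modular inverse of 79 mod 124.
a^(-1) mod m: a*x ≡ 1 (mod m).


Use the extended Euclidean algorithm on (124, 79); each row r = 124*s + 79*t:
r=124, s=1, t=0
r=79, s=0, t=1
q=1: r=45, s=1, t=-1   [124*(1) + 79*(-1) = 45]
q=1: r=34, s=-1, t=2   [124*(-1) + 79*(2) = 34]
q=1: r=11, s=2, t=-3   [124*(2) + 79*(-3) = 11]
q=3: r=1, s=-7, t=11   [124*(-7) + 79*(11) = 1]
q=11: r=0, s=79, t=-124   [124*(79) + 79*(-124) = 0]
GCD = 1 with t = 11, so 79*(11) ≡ 1 (mod 124)
Inverse = 11 mod 124 = 11
Check: 79 * 11 = 869 ≡ 1 (mod 124)

79^(-1) ≡ 11 (mod 124)


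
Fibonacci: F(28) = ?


Sequence: 1, 1, 2, 3, 5, 8, 13, 21, 34, 55, 89, 144, 233, 377, 610, 987, 1597, 2584, 4181, 6765, 10946, 17711, 28657, 46368, 75025, 121393, 196418, 317811
F(28) = 317811


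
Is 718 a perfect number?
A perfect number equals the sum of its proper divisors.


Proper divisors of 718: 1, 2, 359
Sum = 1 + 2 + 359 = 362

No, 718 is not perfect (362 ≠ 718)


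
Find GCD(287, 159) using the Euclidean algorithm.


287 = 1 * 159 + 128
159 = 1 * 128 + 31
128 = 4 * 31 + 4
31 = 7 * 4 + 3
4 = 1 * 3 + 1
3 = 3 * 1 + 0
GCD = 1


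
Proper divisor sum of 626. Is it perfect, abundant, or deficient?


Proper divisors: 1, 2, 313
Sum = 1 + 2 + 313 = 316
316 < 626 → deficient

s(626) = 316 (deficient)


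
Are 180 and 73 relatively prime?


Euclidean algorithm:
180 = 2 * 73 + 34
73 = 2 * 34 + 5
34 = 6 * 5 + 4
5 = 1 * 4 + 1
4 = 4 * 1 + 0
GCD(180, 73) = 1

Yes, coprime (GCD = 1)


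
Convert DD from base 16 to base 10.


DD (base 16) = 221 (decimal)
221 (decimal) = 221 (base 10)


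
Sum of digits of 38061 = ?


3 + 8 + 0 + 6 + 1 = 18


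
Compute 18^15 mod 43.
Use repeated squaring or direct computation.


18^1 mod 43 = 18
18^2 mod 43 = 23
18^3 mod 43 = 27
18^4 mod 43 = 13
18^5 mod 43 = 19
18^6 mod 43 = 41
18^7 mod 43 = 7
18^8 mod 43 = 40
18^9 mod 43 = 32
18^10 mod 43 = 17
18^11 mod 43 = 5
18^12 mod 43 = 4
18^13 mod 43 = 29
18^14 mod 43 = 6
18^15 mod 43 = 22


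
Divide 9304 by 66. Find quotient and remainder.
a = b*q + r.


9304 = 66 * 140 + 64
Check: 9240 + 64 = 9304

q = 140, r = 64


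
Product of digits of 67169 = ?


6 × 7 × 1 × 6 × 9 = 2268


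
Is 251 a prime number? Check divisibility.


Check divisors up to sqrt(251) = 15.8430
No divisors found.
251 is prime.

Yes, 251 is prime


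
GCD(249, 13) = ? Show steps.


249 = 19 * 13 + 2
13 = 6 * 2 + 1
2 = 2 * 1 + 0
GCD = 1


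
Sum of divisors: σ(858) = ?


Divisors of 858: 1, 2, 3, 6, 11, 13, 22, 26, 33, 39, 66, 78, 143, 286, 429, 858
Sum = 1 + 2 + 3 + 6 + 11 + 13 + 22 + 26 + 33 + 39 + 66 + 78 + 143 + 286 + 429 + 858 = 2016

σ(858) = 2016


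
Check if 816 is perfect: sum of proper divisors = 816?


Proper divisors of 816: 1, 2, 3, 4, 6, 8, 12, 16, 17, 24, 34, 48, 51, 68, 102, 136, 204, 272, 408
Sum = 1 + 2 + 3 + 4 + 6 + 8 + 12 + 16 + 17 + 24 + 34 + 48 + 51 + 68 + 102 + 136 + 204 + 272 + 408 = 1416

No, 816 is not perfect (1416 ≠ 816)


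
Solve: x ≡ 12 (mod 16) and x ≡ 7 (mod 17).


M = 16*17 = 272
M1 = M/16 = 17, M2 = M/17 = 16
M1^(-1) mod 16 = 1, M2^(-1) mod 17 = 16
x = 12*17*1 + 7*16*16 = 1996
1996 mod 272 = 92
Check: 92 mod 16 = 12 ✓, 92 mod 17 = 7 ✓

x ≡ 92 (mod 272)


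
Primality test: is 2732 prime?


2732 / 2 = 1366 (exact division)
2732 is NOT prime.

No, 2732 is not prime


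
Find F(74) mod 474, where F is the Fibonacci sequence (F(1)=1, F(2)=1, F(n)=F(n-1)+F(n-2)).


F(k) mod 474 for k=1..74:
1, 1, 2, 3, 5, 8, 13, 21, 34, 55, 89, 144, 233, 377, 136, 39, 175, 214, 389, 129, 44, 173, 217, 390, 133, 49, 182, 231, 413, 170, 109, 279, 388, 193, 107, 300, 407, 233, 166, 399, 91, 16, 107, 123, 230, 353, 109, 462, 97, 85, 182, 267, 449, 242, 217, 459, 202, 187, 389, 102, 17, 119, 136, 255, 391, 172, 89, 261, 350, 137, 13, 150, 163, 313
F(74) mod 474 = 313


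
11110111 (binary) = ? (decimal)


11110111 (base 2) = 247 (decimal)
247 (decimal) = 247 (base 10)


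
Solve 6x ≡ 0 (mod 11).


GCD(6, 11) = 1, unique solution
a^(-1) mod 11 = 2
x = 2 * 0 mod 11 = 0

x ≡ 0 (mod 11)


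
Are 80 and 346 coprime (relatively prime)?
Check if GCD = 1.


Euclidean algorithm:
346 = 4 * 80 + 26
80 = 3 * 26 + 2
26 = 13 * 2 + 0
GCD(80, 346) = 2

No, not coprime (GCD = 2)


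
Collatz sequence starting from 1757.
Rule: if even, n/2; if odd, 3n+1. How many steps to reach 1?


1757 → 5272 → 2636 → 1318 → 659 → 1978 → 989 → 2968 → 1484 → 742 → 371 → 1114 → 557 → 1672 → 836 → 418 → 209 → 628 → 314 → 157 → 472 → 236 → 118 → 59 → 178 → 89 → 268 → 134 → 67 → 202 → 101 → 304 → 152 → 76 → 38 → 19 → 58 → 29 → 88 → 44 → 22 → 11 → 34 → 17 → 52 → 26 → 13 → 40 → 20 → 10 → 5 → 16 → 8 → 4 → 2 → 1
Total steps = 55

55 steps


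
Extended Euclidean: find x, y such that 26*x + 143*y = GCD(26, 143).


Tabular extended Euclidean (each row: r = 26*s + 143*t):
r=26, s=1, t=0
r=143, s=0, t=1
q=0: r=26, s=1, t=0   [26*(1) + 143*(0) = 26]
q=5: r=13, s=-5, t=1   [26*(-5) + 143*(1) = 13]
q=2: r=0, s=11, t=-2   [26*(11) + 143*(-2) = 0]
GCD = 13; from the row with r=13: x=-5, y=1
Check: 26*(-5) + 143*(1) = -130 + 143 = 13

GCD = 13, x = -5, y = 1


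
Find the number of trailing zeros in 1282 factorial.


floor(1282/5) = 256
floor(1282/25) = 51
floor(1282/125) = 10
floor(1282/625) = 2
Total = 319

319 trailing zeros


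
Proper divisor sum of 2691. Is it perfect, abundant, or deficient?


Proper divisors: 1, 3, 9, 13, 23, 39, 69, 117, 207, 299, 897
Sum = 1 + 3 + 9 + 13 + 23 + 39 + 69 + 117 + 207 + 299 + 897 = 1677
1677 < 2691 → deficient

s(2691) = 1677 (deficient)


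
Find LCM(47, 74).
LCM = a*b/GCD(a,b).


GCD(47, 74) = 1
LCM = 47*74/1 = 3478/1 = 3478

LCM = 3478


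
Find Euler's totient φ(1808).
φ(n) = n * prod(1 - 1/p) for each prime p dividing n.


1808 = 2^4 × 113
Prime factors: 2, 113
φ(1808) = 1808 × (1-1/2) × (1-1/113)
= 1808 × 1/2 × 112/113 = 896

φ(1808) = 896


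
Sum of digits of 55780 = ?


5 + 5 + 7 + 8 + 0 = 25


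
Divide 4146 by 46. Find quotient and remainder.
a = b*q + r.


4146 = 46 * 90 + 6
Check: 4140 + 6 = 4146

q = 90, r = 6


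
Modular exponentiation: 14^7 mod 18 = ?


14^1 mod 18 = 14
14^2 mod 18 = 16
14^3 mod 18 = 8
14^4 mod 18 = 4
14^5 mod 18 = 2
14^6 mod 18 = 10
14^7 mod 18 = 14


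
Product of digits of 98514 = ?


9 × 8 × 5 × 1 × 4 = 1440


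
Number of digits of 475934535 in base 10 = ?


475934535 has 9 digits in base 10
floor(log10(475934535)) + 1 = floor(8.6775) + 1 = 9

9 digits (base 10)


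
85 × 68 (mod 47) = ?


85 × 68 = 5780
5780 mod 47 = 46


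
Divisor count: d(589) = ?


589 = 19^1 × 31^1
d(589) = (1+1) × (1+1) = 4

4 divisors


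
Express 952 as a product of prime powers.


952 / 2 = 476
476 / 2 = 238
238 / 2 = 119
119 / 7 = 17
17 / 17 = 1
952 = 2^3 × 7 × 17


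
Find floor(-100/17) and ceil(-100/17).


-100/17 = -5.8824
floor = -6
ceil = -5

floor = -6, ceil = -5


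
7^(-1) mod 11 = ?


Use the extended Euclidean algorithm on (11, 7); each row r = 11*s + 7*t:
r=11, s=1, t=0
r=7, s=0, t=1
q=1: r=4, s=1, t=-1   [11*(1) + 7*(-1) = 4]
q=1: r=3, s=-1, t=2   [11*(-1) + 7*(2) = 3]
q=1: r=1, s=2, t=-3   [11*(2) + 7*(-3) = 1]
q=3: r=0, s=-7, t=11   [11*(-7) + 7*(11) = 0]
GCD = 1 with t = -3, so 7*(-3) ≡ 1 (mod 11)
Inverse = -3 mod 11 = 8
Check: 7 * 8 = 56 ≡ 1 (mod 11)

7^(-1) ≡ 8 (mod 11)


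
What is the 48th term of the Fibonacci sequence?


Sequence: 1, 1, 2, 3, 5, 8, 13, 21, 34, 55, 89, 144, 233, 377, 610, 987, 1597, 2584, 4181, 6765, 10946, 17711, 28657, 46368, 75025, 121393, 196418, 317811, 514229, 832040, 1346269, 2178309, 3524578, 5702887, 9227465, 14930352, 24157817, 39088169, 63245986, 102334155, 165580141, 267914296, 433494437, 701408733, 1134903170, 1836311903, 2971215073, 4807526976
F(48) = 4807526976


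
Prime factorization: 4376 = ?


4376 / 2 = 2188
2188 / 2 = 1094
1094 / 2 = 547
547 / 547 = 1
4376 = 2^3 × 547


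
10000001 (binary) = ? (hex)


10000001 (base 2) = 129 (decimal)
129 (decimal) = 81 (base 16)


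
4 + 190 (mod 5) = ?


4 + 190 = 194
194 mod 5 = 4


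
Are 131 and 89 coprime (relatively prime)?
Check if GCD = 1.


Euclidean algorithm:
131 = 1 * 89 + 42
89 = 2 * 42 + 5
42 = 8 * 5 + 2
5 = 2 * 2 + 1
2 = 2 * 1 + 0
GCD(131, 89) = 1

Yes, coprime (GCD = 1)


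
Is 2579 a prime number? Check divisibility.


Check divisors up to sqrt(2579) = 50.7839
No divisors found.
2579 is prime.

Yes, 2579 is prime


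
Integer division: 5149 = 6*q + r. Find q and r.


5149 = 6 * 858 + 1
Check: 5148 + 1 = 5149

q = 858, r = 1


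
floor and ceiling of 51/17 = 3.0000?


51/17 = 3.0000
floor = 3
ceil = 3

floor = 3, ceil = 3


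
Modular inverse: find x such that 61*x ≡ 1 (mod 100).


Use the extended Euclidean algorithm on (100, 61); each row r = 100*s + 61*t:
r=100, s=1, t=0
r=61, s=0, t=1
q=1: r=39, s=1, t=-1   [100*(1) + 61*(-1) = 39]
q=1: r=22, s=-1, t=2   [100*(-1) + 61*(2) = 22]
q=1: r=17, s=2, t=-3   [100*(2) + 61*(-3) = 17]
q=1: r=5, s=-3, t=5   [100*(-3) + 61*(5) = 5]
q=3: r=2, s=11, t=-18   [100*(11) + 61*(-18) = 2]
q=2: r=1, s=-25, t=41   [100*(-25) + 61*(41) = 1]
q=2: r=0, s=61, t=-100   [100*(61) + 61*(-100) = 0]
GCD = 1 with t = 41, so 61*(41) ≡ 1 (mod 100)
Inverse = 41 mod 100 = 41
Check: 61 * 41 = 2501 ≡ 1 (mod 100)

61^(-1) ≡ 41 (mod 100)


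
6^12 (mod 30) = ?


6^1 mod 30 = 6
6^2 mod 30 = 6
6^3 mod 30 = 6
6^4 mod 30 = 6
6^5 mod 30 = 6
6^6 mod 30 = 6
6^7 mod 30 = 6
6^8 mod 30 = 6
6^9 mod 30 = 6
6^10 mod 30 = 6
6^11 mod 30 = 6
6^12 mod 30 = 6


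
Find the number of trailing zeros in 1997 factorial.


floor(1997/5) = 399
floor(1997/25) = 79
floor(1997/125) = 15
floor(1997/625) = 3
Total = 496

496 trailing zeros


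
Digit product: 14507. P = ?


1 × 4 × 5 × 0 × 7 = 0


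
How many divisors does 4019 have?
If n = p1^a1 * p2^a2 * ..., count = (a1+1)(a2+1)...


4019 = 4019^1
d(4019) = (1+1) = 2

2 divisors


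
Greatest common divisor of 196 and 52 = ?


196 = 3 * 52 + 40
52 = 1 * 40 + 12
40 = 3 * 12 + 4
12 = 3 * 4 + 0
GCD = 4


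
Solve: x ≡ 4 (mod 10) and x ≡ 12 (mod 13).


M = 10*13 = 130
M1 = M/10 = 13, M2 = M/13 = 10
M1^(-1) mod 10 = 7, M2^(-1) mod 13 = 4
x = 4*13*7 + 12*10*4 = 844
844 mod 130 = 64
Check: 64 mod 10 = 4 ✓, 64 mod 13 = 12 ✓

x ≡ 64 (mod 130)


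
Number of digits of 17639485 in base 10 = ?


17639485 has 8 digits in base 10
floor(log10(17639485)) + 1 = floor(7.2465) + 1 = 8

8 digits (base 10)


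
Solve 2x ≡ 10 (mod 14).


GCD(2, 14) = 2 divides 10
Divide: 1x ≡ 5 (mod 7)
x ≡ 5 (mod 7)


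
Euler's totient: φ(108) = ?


108 = 2^2 × 3^3
Prime factors: 2, 3
φ(108) = 108 × (1-1/2) × (1-1/3)
= 108 × 1/2 × 2/3 = 36

φ(108) = 36


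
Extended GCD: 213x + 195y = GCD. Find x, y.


Tabular extended Euclidean (each row: r = 213*s + 195*t):
r=213, s=1, t=0
r=195, s=0, t=1
q=1: r=18, s=1, t=-1   [213*(1) + 195*(-1) = 18]
q=10: r=15, s=-10, t=11   [213*(-10) + 195*(11) = 15]
q=1: r=3, s=11, t=-12   [213*(11) + 195*(-12) = 3]
q=5: r=0, s=-65, t=71   [213*(-65) + 195*(71) = 0]
GCD = 3; from the row with r=3: x=11, y=-12
Check: 213*(11) + 195*(-12) = 2343 - 2340 = 3

GCD = 3, x = 11, y = -12


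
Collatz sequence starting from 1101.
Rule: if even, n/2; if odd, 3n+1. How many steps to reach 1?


1101 → 3304 → 1652 → 826 → 413 → 1240 → 620 → 310 → 155 → 466 → 233 → 700 → 350 → 175 → 526 → 263 → 790 → 395 → 1186 → 593 → 1780 → 890 → 445 → 1336 → 668 → 334 → 167 → 502 → 251 → 754 → 377 → 1132 → 566 → 283 → 850 → 425 → 1276 → 638 → 319 → 958 → 479 → 1438 → 719 → 2158 → 1079 → 3238 → 1619 → 4858 → 2429 → 7288 → 3644 → 1822 → 911 → 2734 → 1367 → 4102 → 2051 → 6154 → 3077 → 9232 → 4616 → 2308 → 1154 → 577 → 1732 → 866 → 433 → 1300 → 650 → 325 → 976 → 488 → 244 → 122 → 61 → 184 → 92 → 46 → 23 → 70 → 35 → 106 → 53 → 160 → 80 → 40 → 20 → 10 → 5 → 16 → 8 → 4 → 2 → 1
Total steps = 93

93 steps


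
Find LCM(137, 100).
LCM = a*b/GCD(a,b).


GCD(137, 100) = 1
LCM = 137*100/1 = 13700/1 = 13700

LCM = 13700


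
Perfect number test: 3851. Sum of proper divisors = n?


Proper divisors of 3851: 1
Sum = 1 = 1

No, 3851 is not perfect (1 ≠ 3851)


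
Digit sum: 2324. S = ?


2 + 3 + 2 + 4 = 11


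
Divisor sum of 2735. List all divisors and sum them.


Divisors of 2735: 1, 5, 547, 2735
Sum = 1 + 5 + 547 + 2735 = 3288

σ(2735) = 3288


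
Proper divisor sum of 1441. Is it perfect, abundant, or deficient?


Proper divisors: 1, 11, 131
Sum = 1 + 11 + 131 = 143
143 < 1441 → deficient

s(1441) = 143 (deficient)


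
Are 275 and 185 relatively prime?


Euclidean algorithm:
275 = 1 * 185 + 90
185 = 2 * 90 + 5
90 = 18 * 5 + 0
GCD(275, 185) = 5

No, not coprime (GCD = 5)


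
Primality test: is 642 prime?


642 / 2 = 321 (exact division)
642 is NOT prime.

No, 642 is not prime


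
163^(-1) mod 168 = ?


Use the extended Euclidean algorithm on (168, 163); each row r = 168*s + 163*t:
r=168, s=1, t=0
r=163, s=0, t=1
q=1: r=5, s=1, t=-1   [168*(1) + 163*(-1) = 5]
q=32: r=3, s=-32, t=33   [168*(-32) + 163*(33) = 3]
q=1: r=2, s=33, t=-34   [168*(33) + 163*(-34) = 2]
q=1: r=1, s=-65, t=67   [168*(-65) + 163*(67) = 1]
q=2: r=0, s=163, t=-168   [168*(163) + 163*(-168) = 0]
GCD = 1 with t = 67, so 163*(67) ≡ 1 (mod 168)
Inverse = 67 mod 168 = 67
Check: 163 * 67 = 10921 ≡ 1 (mod 168)

163^(-1) ≡ 67 (mod 168)


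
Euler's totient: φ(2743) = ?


2743 = 13 × 211
Prime factors: 13, 211
φ(2743) = 2743 × (1-1/13) × (1-1/211)
= 2743 × 12/13 × 210/211 = 2520

φ(2743) = 2520


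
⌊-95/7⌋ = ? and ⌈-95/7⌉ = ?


-95/7 = -13.5714
floor = -14
ceil = -13

floor = -14, ceil = -13


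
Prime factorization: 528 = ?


528 / 2 = 264
264 / 2 = 132
132 / 2 = 66
66 / 2 = 33
33 / 3 = 11
11 / 11 = 1
528 = 2^4 × 3 × 11


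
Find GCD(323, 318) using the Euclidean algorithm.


323 = 1 * 318 + 5
318 = 63 * 5 + 3
5 = 1 * 3 + 2
3 = 1 * 2 + 1
2 = 2 * 1 + 0
GCD = 1


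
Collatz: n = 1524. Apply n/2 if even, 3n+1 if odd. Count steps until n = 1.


1524 → 762 → 381 → 1144 → 572 → 286 → 143 → 430 → 215 → 646 → 323 → 970 → 485 → 1456 → 728 → 364 → 182 → 91 → 274 → 137 → 412 → 206 → 103 → 310 → 155 → 466 → 233 → 700 → 350 → 175 → 526 → 263 → 790 → 395 → 1186 → 593 → 1780 → 890 → 445 → 1336 → 668 → 334 → 167 → 502 → 251 → 754 → 377 → 1132 → 566 → 283 → 850 → 425 → 1276 → 638 → 319 → 958 → 479 → 1438 → 719 → 2158 → 1079 → 3238 → 1619 → 4858 → 2429 → 7288 → 3644 → 1822 → 911 → 2734 → 1367 → 4102 → 2051 → 6154 → 3077 → 9232 → 4616 → 2308 → 1154 → 577 → 1732 → 866 → 433 → 1300 → 650 → 325 → 976 → 488 → 244 → 122 → 61 → 184 → 92 → 46 → 23 → 70 → 35 → 106 → 53 → 160 → 80 → 40 → 20 → 10 → 5 → 16 → 8 → 4 → 2 → 1
Total steps = 109

109 steps


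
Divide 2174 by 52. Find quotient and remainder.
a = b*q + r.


2174 = 52 * 41 + 42
Check: 2132 + 42 = 2174

q = 41, r = 42


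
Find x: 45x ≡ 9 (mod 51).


GCD(45, 51) = 3 divides 9
Divide: 15x ≡ 3 (mod 17)
x ≡ 7 (mod 17)


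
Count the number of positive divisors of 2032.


2032 = 2^4 × 127^1
d(2032) = (4+1) × (1+1) = 10

10 divisors


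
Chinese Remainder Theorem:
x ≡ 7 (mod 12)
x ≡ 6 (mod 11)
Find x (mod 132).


M = 12*11 = 132
M1 = M/12 = 11, M2 = M/11 = 12
M1^(-1) mod 12 = 11, M2^(-1) mod 11 = 1
x = 7*11*11 + 6*12*1 = 919
919 mod 132 = 127
Check: 127 mod 12 = 7 ✓, 127 mod 11 = 6 ✓

x ≡ 127 (mod 132)


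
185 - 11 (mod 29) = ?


185 - 11 = 174
174 mod 29 = 0


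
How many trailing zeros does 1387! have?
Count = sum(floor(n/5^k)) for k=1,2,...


floor(1387/5) = 277
floor(1387/25) = 55
floor(1387/125) = 11
floor(1387/625) = 2
Total = 345

345 trailing zeros


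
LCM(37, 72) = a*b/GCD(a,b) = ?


GCD(37, 72) = 1
LCM = 37*72/1 = 2664/1 = 2664

LCM = 2664


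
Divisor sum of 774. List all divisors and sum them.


Divisors of 774: 1, 2, 3, 6, 9, 18, 43, 86, 129, 258, 387, 774
Sum = 1 + 2 + 3 + 6 + 9 + 18 + 43 + 86 + 129 + 258 + 387 + 774 = 1716

σ(774) = 1716


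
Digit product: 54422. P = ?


5 × 4 × 4 × 2 × 2 = 320


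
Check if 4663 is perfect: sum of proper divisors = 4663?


Proper divisors of 4663: 1
Sum = 1 = 1

No, 4663 is not perfect (1 ≠ 4663)


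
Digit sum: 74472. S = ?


7 + 4 + 4 + 7 + 2 = 24


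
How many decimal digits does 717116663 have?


717116663 has 9 digits in base 10
floor(log10(717116663)) + 1 = floor(8.8556) + 1 = 9

9 digits (base 10)


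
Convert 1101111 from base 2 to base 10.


1101111 (base 2) = 111 (decimal)
111 (decimal) = 111 (base 10)


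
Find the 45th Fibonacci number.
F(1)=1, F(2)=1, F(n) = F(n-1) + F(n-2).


Sequence: 1, 1, 2, 3, 5, 8, 13, 21, 34, 55, 89, 144, 233, 377, 610, 987, 1597, 2584, 4181, 6765, 10946, 17711, 28657, 46368, 75025, 121393, 196418, 317811, 514229, 832040, 1346269, 2178309, 3524578, 5702887, 9227465, 14930352, 24157817, 39088169, 63245986, 102334155, 165580141, 267914296, 433494437, 701408733, 1134903170
F(45) = 1134903170


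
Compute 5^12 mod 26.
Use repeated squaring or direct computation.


5^1 mod 26 = 5
5^2 mod 26 = 25
5^3 mod 26 = 21
5^4 mod 26 = 1
5^5 mod 26 = 5
5^6 mod 26 = 25
5^7 mod 26 = 21
5^8 mod 26 = 1
5^9 mod 26 = 5
5^10 mod 26 = 25
5^11 mod 26 = 21
5^12 mod 26 = 1


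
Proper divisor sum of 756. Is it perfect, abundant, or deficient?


Proper divisors: 1, 2, 3, 4, 6, 7, 9, 12, 14, 18, 21, 27, 28, 36, 42, 54, 63, 84, 108, 126, 189, 252, 378
Sum = 1 + 2 + 3 + 4 + 6 + 7 + 9 + 12 + 14 + 18 + 21 + 27 + 28 + 36 + 42 + 54 + 63 + 84 + 108 + 126 + 189 + 252 + 378 = 1484
1484 > 756 → abundant

s(756) = 1484 (abundant)


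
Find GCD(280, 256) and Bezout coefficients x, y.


Tabular extended Euclidean (each row: r = 280*s + 256*t):
r=280, s=1, t=0
r=256, s=0, t=1
q=1: r=24, s=1, t=-1   [280*(1) + 256*(-1) = 24]
q=10: r=16, s=-10, t=11   [280*(-10) + 256*(11) = 16]
q=1: r=8, s=11, t=-12   [280*(11) + 256*(-12) = 8]
q=2: r=0, s=-32, t=35   [280*(-32) + 256*(35) = 0]
GCD = 8; from the row with r=8: x=11, y=-12
Check: 280*(11) + 256*(-12) = 3080 - 3072 = 8

GCD = 8, x = 11, y = -12


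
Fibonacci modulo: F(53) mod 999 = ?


F(k) mod 999 for k=1..53:
1, 1, 2, 3, 5, 8, 13, 21, 34, 55, 89, 144, 233, 377, 610, 987, 598, 586, 185, 771, 956, 728, 685, 414, 100, 514, 614, 129, 743, 872, 616, 489, 106, 595, 701, 297, 998, 296, 295, 591, 886, 478, 365, 843, 209, 53, 262, 315, 577, 892, 470, 363, 833
F(53) mod 999 = 833


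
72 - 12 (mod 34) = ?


72 - 12 = 60
60 mod 34 = 26


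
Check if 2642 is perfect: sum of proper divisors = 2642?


Proper divisors of 2642: 1, 2, 1321
Sum = 1 + 2 + 1321 = 1324

No, 2642 is not perfect (1324 ≠ 2642)


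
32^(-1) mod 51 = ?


Use the extended Euclidean algorithm on (51, 32); each row r = 51*s + 32*t:
r=51, s=1, t=0
r=32, s=0, t=1
q=1: r=19, s=1, t=-1   [51*(1) + 32*(-1) = 19]
q=1: r=13, s=-1, t=2   [51*(-1) + 32*(2) = 13]
q=1: r=6, s=2, t=-3   [51*(2) + 32*(-3) = 6]
q=2: r=1, s=-5, t=8   [51*(-5) + 32*(8) = 1]
q=6: r=0, s=32, t=-51   [51*(32) + 32*(-51) = 0]
GCD = 1 with t = 8, so 32*(8) ≡ 1 (mod 51)
Inverse = 8 mod 51 = 8
Check: 32 * 8 = 256 ≡ 1 (mod 51)

32^(-1) ≡ 8 (mod 51)


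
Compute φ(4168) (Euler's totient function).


4168 = 2^3 × 521
Prime factors: 2, 521
φ(4168) = 4168 × (1-1/2) × (1-1/521)
= 4168 × 1/2 × 520/521 = 2080

φ(4168) = 2080


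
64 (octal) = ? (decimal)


64 (base 8) = 52 (decimal)
52 (decimal) = 52 (base 10)


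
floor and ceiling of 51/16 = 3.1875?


51/16 = 3.1875
floor = 3
ceil = 4

floor = 3, ceil = 4


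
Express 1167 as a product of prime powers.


1167 / 3 = 389
389 / 389 = 1
1167 = 3 × 389


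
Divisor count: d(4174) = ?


4174 = 2^1 × 2087^1
d(4174) = (1+1) × (1+1) = 4

4 divisors


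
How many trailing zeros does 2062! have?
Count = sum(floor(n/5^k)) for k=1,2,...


floor(2062/5) = 412
floor(2062/25) = 82
floor(2062/125) = 16
floor(2062/625) = 3
Total = 513

513 trailing zeros


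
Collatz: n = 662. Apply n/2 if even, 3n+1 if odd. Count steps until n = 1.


662 → 331 → 994 → 497 → 1492 → 746 → 373 → 1120 → 560 → 280 → 140 → 70 → 35 → 106 → 53 → 160 → 80 → 40 → 20 → 10 → 5 → 16 → 8 → 4 → 2 → 1
Total steps = 25

25 steps


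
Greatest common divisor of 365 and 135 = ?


365 = 2 * 135 + 95
135 = 1 * 95 + 40
95 = 2 * 40 + 15
40 = 2 * 15 + 10
15 = 1 * 10 + 5
10 = 2 * 5 + 0
GCD = 5


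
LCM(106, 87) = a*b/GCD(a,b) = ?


GCD(106, 87) = 1
LCM = 106*87/1 = 9222/1 = 9222

LCM = 9222


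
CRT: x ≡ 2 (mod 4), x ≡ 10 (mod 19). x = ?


M = 4*19 = 76
M1 = M/4 = 19, M2 = M/19 = 4
M1^(-1) mod 4 = 3, M2^(-1) mod 19 = 5
x = 2*19*3 + 10*4*5 = 314
314 mod 76 = 10
Check: 10 mod 4 = 2 ✓, 10 mod 19 = 10 ✓

x ≡ 10 (mod 76)


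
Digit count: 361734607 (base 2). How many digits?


361734607 in base 2 = 10101100011111010000111001111
Number of digits = 29

29 digits (base 2)


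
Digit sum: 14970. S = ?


1 + 4 + 9 + 7 + 0 = 21


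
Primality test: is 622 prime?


622 / 2 = 311 (exact division)
622 is NOT prime.

No, 622 is not prime


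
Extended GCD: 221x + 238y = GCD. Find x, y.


Tabular extended Euclidean (each row: r = 221*s + 238*t):
r=221, s=1, t=0
r=238, s=0, t=1
q=0: r=221, s=1, t=0   [221*(1) + 238*(0) = 221]
q=1: r=17, s=-1, t=1   [221*(-1) + 238*(1) = 17]
q=13: r=0, s=14, t=-13   [221*(14) + 238*(-13) = 0]
GCD = 17; from the row with r=17: x=-1, y=1
Check: 221*(-1) + 238*(1) = -221 + 238 = 17

GCD = 17, x = -1, y = 1


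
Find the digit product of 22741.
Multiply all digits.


2 × 2 × 7 × 4 × 1 = 112


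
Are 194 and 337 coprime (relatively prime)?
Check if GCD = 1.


Euclidean algorithm:
337 = 1 * 194 + 143
194 = 1 * 143 + 51
143 = 2 * 51 + 41
51 = 1 * 41 + 10
41 = 4 * 10 + 1
10 = 10 * 1 + 0
GCD(194, 337) = 1

Yes, coprime (GCD = 1)


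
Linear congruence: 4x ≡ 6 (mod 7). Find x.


GCD(4, 7) = 1, unique solution
a^(-1) mod 7 = 2
x = 2 * 6 mod 7 = 5

x ≡ 5 (mod 7)


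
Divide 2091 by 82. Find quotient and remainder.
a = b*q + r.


2091 = 82 * 25 + 41
Check: 2050 + 41 = 2091

q = 25, r = 41
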